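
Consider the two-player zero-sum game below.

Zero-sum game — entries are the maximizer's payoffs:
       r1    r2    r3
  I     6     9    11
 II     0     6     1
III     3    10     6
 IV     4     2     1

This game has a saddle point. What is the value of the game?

6

Row minima: 6, 0, 3, 1 → the maximizer's maximin is 6.
Column maxima: 6, 10, 11 → the minimizer's minimax is 6.
They coincide at (I, r1), so the value is 6.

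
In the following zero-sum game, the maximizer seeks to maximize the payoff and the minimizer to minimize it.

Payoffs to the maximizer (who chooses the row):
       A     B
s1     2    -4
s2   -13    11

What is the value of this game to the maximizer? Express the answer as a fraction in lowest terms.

Row minima are -4 and -13, so the maximizer's maximin is -4; column maxima are 2 and 11, so the minimizer's minimax is 2. These differ, so the equilibrium is in mixed strategies.
Let the maximizer play s1 with probability p. The minimizer is indifferent when 2p − 13(1−p) = −4p + 11(1−p), giving p = 4/5.
Let the minimizer play A with probability q. The maximizer is indifferent when 2q − 4(1−q) = −13q + 11(1−q), giving q = 1/2.
The value is 2·(1/2) + (-4)·(1/2) = -1.

-1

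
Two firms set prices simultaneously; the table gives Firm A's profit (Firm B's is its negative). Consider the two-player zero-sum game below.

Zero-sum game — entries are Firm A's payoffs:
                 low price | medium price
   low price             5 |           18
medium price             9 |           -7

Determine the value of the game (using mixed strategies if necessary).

197/29

Row minima are 5 and -7, so Firm A's maximin is 5; column maxima are 9 and 18, so Firm B's minimax is 9. These differ, so the equilibrium is in mixed strategies.
Let Firm A play low price with probability p. Firm B is indifferent when 5p + 9(1−p) = 18p − 7(1−p), giving p = 16/29.
Let Firm B play low price with probability q. Firm A is indifferent when 5q + 18(1−q) = 9q − 7(1−q), giving q = 25/29.
The value is 5·(25/29) + (18)·(4/29) = 197/29.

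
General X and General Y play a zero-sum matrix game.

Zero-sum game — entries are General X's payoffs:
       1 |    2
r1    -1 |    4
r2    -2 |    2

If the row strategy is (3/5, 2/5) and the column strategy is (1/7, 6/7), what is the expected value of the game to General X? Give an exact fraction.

Against (1/7, 6/7), each row's expected payoff is r1: 23/7; r2: 10/7.
Taking the (3/5, 2/5)-weighted average: (3/5)·(23/7) + (2/5)·(10/7) = 89/35.

89/35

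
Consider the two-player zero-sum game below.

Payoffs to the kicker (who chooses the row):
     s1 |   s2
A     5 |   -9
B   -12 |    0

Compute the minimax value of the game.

-54/13

Row minima are -9 and -12, so the kicker's maximin is -9; column maxima are 5 and 0, so the goalkeeper's minimax is 0. These differ, so the equilibrium is in mixed strategies.
Let the kicker play A with probability p. The goalkeeper is indifferent when 5p − 12(1−p) = −9p, giving p = 6/13.
Let the goalkeeper play s1 with probability q. The kicker is indifferent when 5q − 9(1−q) = −12q, giving q = 9/26.
The value is 5·(9/26) + (-9)·(17/26) = -54/13.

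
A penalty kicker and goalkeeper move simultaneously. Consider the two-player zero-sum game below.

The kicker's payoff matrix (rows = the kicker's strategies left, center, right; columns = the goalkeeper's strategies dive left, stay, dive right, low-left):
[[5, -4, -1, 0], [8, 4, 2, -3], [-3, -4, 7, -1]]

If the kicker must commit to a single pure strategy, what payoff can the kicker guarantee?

The worst-case payoff for each row is left: -4, center: -3, right: -4.
The best of these is -3.

-3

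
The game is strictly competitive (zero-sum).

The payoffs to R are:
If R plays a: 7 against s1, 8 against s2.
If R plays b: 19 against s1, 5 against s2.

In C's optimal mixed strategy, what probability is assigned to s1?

1/5

Row minima are 7 and 5, so R's maximin is 7; column maxima are 19 and 8, so C's minimax is 8. These differ, so the equilibrium is in mixed strategies.
Let C play s1 with probability q. R is indifferent when 7q + 8(1−q) = 19q + 5(1−q), giving q = 1/5.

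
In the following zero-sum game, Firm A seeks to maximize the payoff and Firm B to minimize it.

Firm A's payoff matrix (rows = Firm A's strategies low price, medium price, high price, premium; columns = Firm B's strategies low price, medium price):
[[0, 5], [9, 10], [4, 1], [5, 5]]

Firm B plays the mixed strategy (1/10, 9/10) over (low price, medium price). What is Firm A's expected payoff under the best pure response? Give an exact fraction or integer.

low price: (0)·(1/10) + (5)·(9/10) = 9/2.
medium price: (9)·(1/10) + (10)·(9/10) = 99/10.
high price: (4)·(1/10) + (1)·(9/10) = 13/10.
premium: (5)·(1/10) + (5)·(9/10) = 5.
The best pure response is medium price with expected payoff 99/10.

99/10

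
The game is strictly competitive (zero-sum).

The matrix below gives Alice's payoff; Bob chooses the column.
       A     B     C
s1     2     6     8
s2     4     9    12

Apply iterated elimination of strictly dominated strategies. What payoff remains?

4

Row s1 is strictly dominated by row s2 (4>2, 9>6, 12>8); eliminate s1.
Column B is strictly dominated by A for Bob (4<9); eliminate B.
Column C is strictly dominated by A for Bob (4<12); eliminate C.
Only (s2, A) remains, with payoff 4.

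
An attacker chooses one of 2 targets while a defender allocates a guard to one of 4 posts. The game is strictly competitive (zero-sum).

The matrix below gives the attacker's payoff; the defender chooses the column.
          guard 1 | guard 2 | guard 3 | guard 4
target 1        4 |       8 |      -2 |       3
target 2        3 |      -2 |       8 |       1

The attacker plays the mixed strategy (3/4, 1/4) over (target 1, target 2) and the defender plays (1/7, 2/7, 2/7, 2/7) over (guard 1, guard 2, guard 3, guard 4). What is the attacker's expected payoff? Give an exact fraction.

Against (1/7, 2/7, 2/7, 2/7), each row's expected payoff is target 1: 22/7; target 2: 17/7.
Taking the (3/4, 1/4)-weighted average: (3/4)·(22/7) + (1/4)·(17/7) = 83/28.

83/28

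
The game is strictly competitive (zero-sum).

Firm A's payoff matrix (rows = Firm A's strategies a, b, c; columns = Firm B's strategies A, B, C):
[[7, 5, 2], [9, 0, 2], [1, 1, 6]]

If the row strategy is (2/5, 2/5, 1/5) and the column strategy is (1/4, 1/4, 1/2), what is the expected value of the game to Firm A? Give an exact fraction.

18/5

Against (1/4, 1/4, 1/2), each row's expected payoff is a: 4; b: 13/4; c: 7/2.
Taking the (2/5, 2/5, 1/5)-weighted average: (2/5)·(4) + (2/5)·(13/4) + (1/5)·(7/2) = 18/5.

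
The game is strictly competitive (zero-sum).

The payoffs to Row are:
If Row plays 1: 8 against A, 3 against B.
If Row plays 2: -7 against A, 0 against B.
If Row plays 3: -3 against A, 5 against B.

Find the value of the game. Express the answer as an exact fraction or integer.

Row 2 is strictly dominated by row 3, so Row never plays it.
The remaining 2×2 game on (1, 3) × (A, B) has no saddle point. Let Row play 1 with probability p; indifference gives 8p − 3(1−p) = 3p + 5(1−p), so p = 8/13.
Similarly Column's optimal q on A is 2/13, and the value is 8·(2/13) + (3)·(11/13) = 49/13.

49/13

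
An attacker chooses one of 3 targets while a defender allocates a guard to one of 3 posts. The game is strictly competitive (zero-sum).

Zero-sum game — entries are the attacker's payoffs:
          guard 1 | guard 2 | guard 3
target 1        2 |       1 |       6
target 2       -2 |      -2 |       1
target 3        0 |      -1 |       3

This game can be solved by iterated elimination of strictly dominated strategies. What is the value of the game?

Row target 3 is strictly dominated by row target 1 (2>0, 1>-1, 6>3); eliminate target 3.
Row target 2 is strictly dominated by row target 1 (2>-2, 1>-2, 6>1); eliminate target 2.
Column guard 3 is strictly dominated by guard 1 for the defender (2<6); eliminate guard 3.
Column guard 1 is strictly dominated by guard 2 for the defender (1<2); eliminate guard 1.
Only (target 1, guard 2) remains, with payoff 1.

1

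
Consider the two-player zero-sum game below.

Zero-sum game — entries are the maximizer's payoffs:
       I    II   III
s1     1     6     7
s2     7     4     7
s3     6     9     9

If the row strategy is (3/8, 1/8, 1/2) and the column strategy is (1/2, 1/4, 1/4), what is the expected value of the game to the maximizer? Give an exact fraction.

95/16

Against (1/2, 1/4, 1/4), each row's expected payoff is s1: 15/4; s2: 25/4; s3: 15/2.
Taking the (3/8, 1/8, 1/2)-weighted average: (3/8)·(15/4) + (1/8)·(25/4) + (1/2)·(15/2) = 95/16.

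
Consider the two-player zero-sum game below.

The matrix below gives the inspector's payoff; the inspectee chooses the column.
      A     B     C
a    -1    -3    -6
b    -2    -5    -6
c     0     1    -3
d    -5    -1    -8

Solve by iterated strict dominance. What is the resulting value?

-3

Column A is strictly dominated by C for the inspectee (-6<-1, -6<-2, -3<0, -8<-5); eliminate A.
Column B is strictly dominated by C for the inspectee (-6<-3, -6<-5, -3<1, -8<-1); eliminate B.
Row d is strictly dominated by row a (-6>-8); eliminate d.
Row b is strictly dominated by row c (-3>-6); eliminate b.
Row a is strictly dominated by row c (-3>-6); eliminate a.
Only (c, C) remains, with payoff -3.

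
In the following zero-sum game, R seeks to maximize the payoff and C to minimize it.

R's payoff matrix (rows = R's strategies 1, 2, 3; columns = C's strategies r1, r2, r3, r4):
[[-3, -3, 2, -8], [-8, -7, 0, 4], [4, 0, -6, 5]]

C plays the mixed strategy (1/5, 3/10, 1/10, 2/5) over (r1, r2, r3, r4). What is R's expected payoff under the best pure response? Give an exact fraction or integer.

1: (-3)·(1/5) + (-3)·(3/10) + (2)·(1/10) + (-8)·(2/5) = -9/2.
2: (-8)·(1/5) + (-7)·(3/10) + (0)·(1/10) + (4)·(2/5) = -21/10.
3: (4)·(1/5) + (0)·(3/10) + (-6)·(1/10) + (5)·(2/5) = 11/5.
The best pure response is 3 with expected payoff 11/5.

11/5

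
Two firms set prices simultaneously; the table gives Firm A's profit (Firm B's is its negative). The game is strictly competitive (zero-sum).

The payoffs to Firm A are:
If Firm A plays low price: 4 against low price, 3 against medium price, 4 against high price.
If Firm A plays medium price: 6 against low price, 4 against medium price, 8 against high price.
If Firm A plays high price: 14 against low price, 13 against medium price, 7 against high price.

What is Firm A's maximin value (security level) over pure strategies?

7

The worst-case payoff for each row is low price: 3, medium price: 4, high price: 7.
The best of these is 7.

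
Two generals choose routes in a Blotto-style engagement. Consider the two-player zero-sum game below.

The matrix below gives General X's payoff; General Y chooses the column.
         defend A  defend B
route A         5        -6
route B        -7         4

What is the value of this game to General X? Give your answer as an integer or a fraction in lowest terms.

-1

Row minima are -6 and -7, so General X's maximin is -6; column maxima are 5 and 4, so General Y's minimax is 4. These differ, so the equilibrium is in mixed strategies.
Let General X play route A with probability p. General Y is indifferent when 5p − 7(1−p) = −6p + 4(1−p), giving p = 1/2.
Let General Y play defend A with probability q. General X is indifferent when 5q − 6(1−q) = −7q + 4(1−q), giving q = 5/11.
The value is 5·(5/11) + (-6)·(6/11) = -1.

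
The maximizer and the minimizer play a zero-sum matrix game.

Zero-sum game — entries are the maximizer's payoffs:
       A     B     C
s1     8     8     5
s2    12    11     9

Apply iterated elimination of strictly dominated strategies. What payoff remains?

9

Row s1 is strictly dominated by row s2 (12>8, 11>8, 9>5); eliminate s1.
Column B is strictly dominated by C for the minimizer (9<11); eliminate B.
Column A is strictly dominated by C for the minimizer (9<12); eliminate A.
Only (s2, C) remains, with payoff 9.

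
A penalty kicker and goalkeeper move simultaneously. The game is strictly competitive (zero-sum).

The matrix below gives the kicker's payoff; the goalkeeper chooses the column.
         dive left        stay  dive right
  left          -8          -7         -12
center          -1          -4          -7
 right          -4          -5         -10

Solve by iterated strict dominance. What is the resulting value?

Row left is strictly dominated by row center (-1>-8, -4>-7, -7>-12); eliminate left.
Row right is strictly dominated by row center (-1>-4, -4>-5, -7>-10); eliminate right.
Column stay is strictly dominated by dive right for the goalkeeper (-7<-4); eliminate stay.
Column dive left is strictly dominated by dive right for the goalkeeper (-7<-1); eliminate dive left.
Only (center, dive right) remains, with payoff -7.

-7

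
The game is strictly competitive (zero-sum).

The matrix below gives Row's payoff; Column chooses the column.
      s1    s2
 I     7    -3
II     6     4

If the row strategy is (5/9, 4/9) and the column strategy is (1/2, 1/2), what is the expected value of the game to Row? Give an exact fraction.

10/3

Against (1/2, 1/2), each row's expected payoff is I: 2; II: 5.
Taking the (5/9, 4/9)-weighted average: (5/9)·(2) + (4/9)·(5) = 10/3.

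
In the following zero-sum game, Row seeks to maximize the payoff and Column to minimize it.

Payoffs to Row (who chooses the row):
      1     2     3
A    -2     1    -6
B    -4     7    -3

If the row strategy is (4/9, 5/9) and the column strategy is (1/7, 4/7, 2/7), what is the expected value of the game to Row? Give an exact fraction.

50/63

Against (1/7, 4/7, 2/7), each row's expected payoff is A: -10/7; B: 18/7.
Taking the (4/9, 5/9)-weighted average: (4/9)·(-10/7) + (5/9)·(18/7) = 50/63.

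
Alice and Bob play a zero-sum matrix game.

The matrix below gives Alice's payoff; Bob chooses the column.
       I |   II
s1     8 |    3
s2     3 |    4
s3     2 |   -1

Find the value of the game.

Row s3 is strictly dominated by row s1, so Alice never plays it.
The remaining 2×2 game on (s1, s2) × (I, II) has no saddle point. Let Alice play s1 with probability p; indifference gives 8p + 3(1−p) = 3p + 4(1−p), so p = 1/6.
Similarly Bob's optimal q on I is 1/6, and the value is 8·(1/6) + (3)·(5/6) = 23/6.

23/6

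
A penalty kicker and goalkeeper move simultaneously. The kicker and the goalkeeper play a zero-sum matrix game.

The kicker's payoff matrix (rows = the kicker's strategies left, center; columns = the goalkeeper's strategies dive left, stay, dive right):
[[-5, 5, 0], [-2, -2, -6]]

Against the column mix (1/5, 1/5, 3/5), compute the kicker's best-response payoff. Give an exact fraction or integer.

0

left: (-5)·(1/5) + (5)·(1/5) + (0)·(3/5) = 0.
center: (-2)·(1/5) + (-2)·(1/5) + (-6)·(3/5) = -22/5.
The best pure response is left with expected payoff 0.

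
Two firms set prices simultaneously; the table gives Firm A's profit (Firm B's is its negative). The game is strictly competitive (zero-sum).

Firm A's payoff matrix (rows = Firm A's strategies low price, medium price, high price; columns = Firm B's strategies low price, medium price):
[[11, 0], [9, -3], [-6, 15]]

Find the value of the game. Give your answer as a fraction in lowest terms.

Row medium price is strictly dominated by row low price, so Firm A never plays it.
The remaining 2×2 game on (low price, high price) × (low price, medium price) has no saddle point. Let Firm A play low price with probability p; indifference gives 11p − 6(1−p) = 15(1−p), so p = 21/32.
Similarly Firm B's optimal q on low price is 15/32, and the value is 11·(15/32) + (0)·(17/32) = 165/32.

165/32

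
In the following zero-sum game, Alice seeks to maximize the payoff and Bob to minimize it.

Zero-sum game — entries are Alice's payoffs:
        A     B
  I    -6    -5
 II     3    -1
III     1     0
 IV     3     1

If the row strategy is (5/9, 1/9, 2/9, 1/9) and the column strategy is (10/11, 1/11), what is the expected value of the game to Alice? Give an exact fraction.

-245/99

Against (10/11, 1/11), each row's expected payoff is I: -65/11; II: 29/11; III: 10/11; IV: 31/11.
Taking the (5/9, 1/9, 2/9, 1/9)-weighted average: (5/9)·(-65/11) + (1/9)·(29/11) + (2/9)·(10/11) + (1/9)·(31/11) = -245/99.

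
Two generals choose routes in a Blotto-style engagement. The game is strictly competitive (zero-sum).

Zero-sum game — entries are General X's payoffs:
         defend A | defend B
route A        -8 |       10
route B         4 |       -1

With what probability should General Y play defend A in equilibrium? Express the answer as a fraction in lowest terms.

Row minima are -8 and -1, so General X's maximin is -1; column maxima are 4 and 10, so General Y's minimax is 4. These differ, so the equilibrium is in mixed strategies.
Let General Y play defend A with probability q. General X is indifferent when −8q + 10(1−q) = 4q − (1−q), giving q = 11/23.

11/23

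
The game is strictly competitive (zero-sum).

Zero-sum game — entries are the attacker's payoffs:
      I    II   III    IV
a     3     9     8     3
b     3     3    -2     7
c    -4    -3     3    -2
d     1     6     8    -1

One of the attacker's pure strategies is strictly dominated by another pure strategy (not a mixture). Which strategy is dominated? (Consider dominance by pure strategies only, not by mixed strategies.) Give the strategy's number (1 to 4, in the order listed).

3

Compare c with a: 3 > -4, 9 > -3, 8 > 3, 3 > -2.
So a strictly dominates c for the attacker; c is strictly dominated.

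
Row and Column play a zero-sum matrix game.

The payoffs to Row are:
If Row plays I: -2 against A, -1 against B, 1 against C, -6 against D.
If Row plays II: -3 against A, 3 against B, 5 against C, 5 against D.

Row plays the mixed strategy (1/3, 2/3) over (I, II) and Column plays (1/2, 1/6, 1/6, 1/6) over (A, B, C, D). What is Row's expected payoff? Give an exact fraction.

Against (1/2, 1/6, 1/6, 1/6), each row's expected payoff is I: -2; II: 2/3.
Taking the (1/3, 2/3)-weighted average: (1/3)·(-2) + (2/3)·(2/3) = -2/9.

-2/9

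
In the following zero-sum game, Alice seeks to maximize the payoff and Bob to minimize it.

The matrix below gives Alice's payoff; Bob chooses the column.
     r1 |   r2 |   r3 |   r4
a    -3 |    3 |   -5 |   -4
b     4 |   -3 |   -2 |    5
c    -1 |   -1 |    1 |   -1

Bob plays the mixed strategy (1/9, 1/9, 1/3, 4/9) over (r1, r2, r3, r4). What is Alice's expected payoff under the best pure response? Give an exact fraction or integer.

a: (-3)·(1/9) + (3)·(1/9) + (-5)·(1/3) + (-4)·(4/9) = -31/9.
b: (4)·(1/9) + (-3)·(1/9) + (-2)·(1/3) + (5)·(4/9) = 5/3.
c: (-1)·(1/9) + (-1)·(1/9) + (1)·(1/3) + (-1)·(4/9) = -1/3.
The best pure response is b with expected payoff 5/3.

5/3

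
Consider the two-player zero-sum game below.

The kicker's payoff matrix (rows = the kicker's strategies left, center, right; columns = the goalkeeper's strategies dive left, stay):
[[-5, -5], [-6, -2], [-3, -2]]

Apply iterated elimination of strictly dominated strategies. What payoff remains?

Row left is strictly dominated by row right (-3>-5, -2>-5); eliminate left.
Column stay is strictly dominated by dive left for the goalkeeper (-6<-2, -3<-2); eliminate stay.
Row center is strictly dominated by row right (-3>-6); eliminate center.
Only (right, dive left) remains, with payoff -3.

-3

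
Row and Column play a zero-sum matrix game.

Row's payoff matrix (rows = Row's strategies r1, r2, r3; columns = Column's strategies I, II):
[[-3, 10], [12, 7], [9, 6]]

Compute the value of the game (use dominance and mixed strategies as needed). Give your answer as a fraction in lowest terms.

47/6

Row r3 is strictly dominated by row r2, so Row never plays it.
The remaining 2×2 game on (r1, r2) × (I, II) has no saddle point. Let Row play r1 with probability p; indifference gives −3p + 12(1−p) = 10p + 7(1−p), so p = 5/18.
Similarly Column's optimal q on I is 1/6, and the value is -3·(1/6) + (10)·(5/6) = 47/6.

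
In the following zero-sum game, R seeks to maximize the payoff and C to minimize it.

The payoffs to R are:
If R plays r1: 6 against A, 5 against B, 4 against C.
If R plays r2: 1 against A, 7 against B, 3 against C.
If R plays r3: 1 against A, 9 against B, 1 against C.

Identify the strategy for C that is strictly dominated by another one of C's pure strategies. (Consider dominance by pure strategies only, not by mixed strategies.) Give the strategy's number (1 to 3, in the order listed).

2

C prefers columns that give R less. Compare B with C: 4 < 5, 3 < 7, 1 < 9.
So C strictly dominates B for C; B is strictly dominated.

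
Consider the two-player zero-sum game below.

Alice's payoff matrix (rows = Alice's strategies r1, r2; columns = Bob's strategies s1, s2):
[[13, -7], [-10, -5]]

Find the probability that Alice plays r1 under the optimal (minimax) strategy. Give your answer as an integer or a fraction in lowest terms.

Row minima are -7 and -10, so Alice's maximin is -7; column maxima are 13 and -5, so Bob's minimax is -5. These differ, so the equilibrium is in mixed strategies.
Let Alice play r1 with probability p. Bob is indifferent when 13p − 10(1−p) = −7p − 5(1−p), giving p = 1/5.

1/5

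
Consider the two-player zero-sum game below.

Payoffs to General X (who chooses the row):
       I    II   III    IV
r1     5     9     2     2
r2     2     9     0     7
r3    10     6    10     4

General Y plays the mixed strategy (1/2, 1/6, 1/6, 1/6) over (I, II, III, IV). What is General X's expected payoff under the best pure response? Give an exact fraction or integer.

25/3

r1: (5)·(1/2) + (9)·(1/6) + (2)·(1/6) + (2)·(1/6) = 14/3.
r2: (2)·(1/2) + (9)·(1/6) + (0)·(1/6) + (7)·(1/6) = 11/3.
r3: (10)·(1/2) + (6)·(1/6) + (10)·(1/6) + (4)·(1/6) = 25/3.
The best pure response is r3 with expected payoff 25/3.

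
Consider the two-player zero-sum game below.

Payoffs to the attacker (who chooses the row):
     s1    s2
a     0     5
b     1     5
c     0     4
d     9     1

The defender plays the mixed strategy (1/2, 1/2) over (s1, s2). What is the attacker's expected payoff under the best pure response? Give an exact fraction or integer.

a: (0)·(1/2) + (5)·(1/2) = 5/2.
b: (1)·(1/2) + (5)·(1/2) = 3.
c: (0)·(1/2) + (4)·(1/2) = 2.
d: (9)·(1/2) + (1)·(1/2) = 5.
The best pure response is d with expected payoff 5.

5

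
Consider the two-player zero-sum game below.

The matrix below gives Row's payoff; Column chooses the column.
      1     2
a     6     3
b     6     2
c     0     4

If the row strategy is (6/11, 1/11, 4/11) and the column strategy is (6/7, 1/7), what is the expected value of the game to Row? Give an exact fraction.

288/77

Against (6/7, 1/7), each row's expected payoff is a: 39/7; b: 38/7; c: 4/7.
Taking the (6/11, 1/11, 4/11)-weighted average: (6/11)·(39/7) + (1/11)·(38/7) + (4/11)·(4/7) = 288/77.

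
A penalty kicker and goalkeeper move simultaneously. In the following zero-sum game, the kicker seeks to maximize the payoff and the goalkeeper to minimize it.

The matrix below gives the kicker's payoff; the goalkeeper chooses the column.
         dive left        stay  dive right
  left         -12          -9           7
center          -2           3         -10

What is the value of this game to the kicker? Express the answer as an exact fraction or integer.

Column stay is strictly dominated by dive left for the goalkeeper (it gives the kicker more in every row).
The remaining 2×2 game on (left, center) × (dive left, dive right) has no saddle point. Let the kicker play left with probability p; indifference gives −12p − 2(1−p) = 7p − 10(1−p), so p = 8/27.
Similarly the goalkeeper's optimal q on dive left is 17/27, and the value is -12·(17/27) + (7)·(10/27) = -134/27.

-134/27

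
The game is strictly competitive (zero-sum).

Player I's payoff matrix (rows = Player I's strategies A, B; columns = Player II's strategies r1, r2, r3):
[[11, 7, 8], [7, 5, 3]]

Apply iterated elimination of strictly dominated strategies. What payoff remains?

7

Column r1 is strictly dominated by r2 for Player II (7<11, 5<7); eliminate r1.
Row B is strictly dominated by row A (7>5, 8>3); eliminate B.
Column r3 is strictly dominated by r2 for Player II (7<8); eliminate r3.
Only (A, r2) remains, with payoff 7.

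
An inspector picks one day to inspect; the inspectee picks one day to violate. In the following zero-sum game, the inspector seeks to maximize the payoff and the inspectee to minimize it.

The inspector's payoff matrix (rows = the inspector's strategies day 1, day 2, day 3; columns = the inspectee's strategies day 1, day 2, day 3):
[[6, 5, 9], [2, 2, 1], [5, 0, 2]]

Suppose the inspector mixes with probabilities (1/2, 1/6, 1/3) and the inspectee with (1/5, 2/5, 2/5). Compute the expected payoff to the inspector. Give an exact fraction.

Against (1/5, 2/5, 2/5), each row's expected payoff is day 1: 34/5; day 2: 8/5; day 3: 9/5.
Taking the (1/2, 1/6, 1/3)-weighted average: (1/2)·(34/5) + (1/6)·(8/5) + (1/3)·(9/5) = 64/15.

64/15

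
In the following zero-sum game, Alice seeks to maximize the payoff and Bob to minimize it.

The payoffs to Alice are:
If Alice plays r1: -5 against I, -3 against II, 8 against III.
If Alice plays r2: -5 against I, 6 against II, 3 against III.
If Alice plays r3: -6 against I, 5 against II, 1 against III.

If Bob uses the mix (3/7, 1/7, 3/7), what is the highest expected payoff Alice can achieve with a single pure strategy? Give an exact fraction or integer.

r1: (-5)·(3/7) + (-3)·(1/7) + (8)·(3/7) = 6/7.
r2: (-5)·(3/7) + (6)·(1/7) + (3)·(3/7) = 0.
r3: (-6)·(3/7) + (5)·(1/7) + (1)·(3/7) = -10/7.
The best pure response is r1 with expected payoff 6/7.

6/7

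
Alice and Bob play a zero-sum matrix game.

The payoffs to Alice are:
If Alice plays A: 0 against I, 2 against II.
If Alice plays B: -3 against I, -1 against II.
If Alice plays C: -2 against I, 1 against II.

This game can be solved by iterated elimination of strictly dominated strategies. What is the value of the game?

0

Column II is strictly dominated by I for Bob (0<2, -3<-1, -2<1); eliminate II.
Row B is strictly dominated by row A (0>-3); eliminate B.
Row C is strictly dominated by row A (0>-2); eliminate C.
Only (A, I) remains, with payoff 0.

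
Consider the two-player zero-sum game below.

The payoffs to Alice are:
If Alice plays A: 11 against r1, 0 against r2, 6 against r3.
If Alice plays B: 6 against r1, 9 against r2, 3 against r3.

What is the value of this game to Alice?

9/2

Column r1 is strictly dominated by r3 for Bob (it gives Alice more in every row).
The remaining 2×2 game on (A, B) × (r2, r3) has no saddle point. Let Alice play A with probability p; indifference gives 9(1−p) = 6p + 3(1−p), so p = 1/2.
Similarly Bob's optimal q on r2 is 1/4, and the value is 0·(1/4) + (6)·(3/4) = 9/2.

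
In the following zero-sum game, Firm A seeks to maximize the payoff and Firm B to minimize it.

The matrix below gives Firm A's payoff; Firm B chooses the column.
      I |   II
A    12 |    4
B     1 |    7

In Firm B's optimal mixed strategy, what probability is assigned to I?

Row minima are 4 and 1, so Firm A's maximin is 4; column maxima are 12 and 7, so Firm B's minimax is 7. These differ, so the equilibrium is in mixed strategies.
Let Firm B play I with probability q. Firm A is indifferent when 12q + 4(1−q) = q + 7(1−q), giving q = 3/14.

3/14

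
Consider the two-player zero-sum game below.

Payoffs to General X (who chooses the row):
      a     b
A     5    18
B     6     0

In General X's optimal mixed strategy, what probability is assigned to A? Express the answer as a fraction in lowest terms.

6/19

Row minima are 5 and 0, so General X's maximin is 5; column maxima are 6 and 18, so General Y's minimax is 6. These differ, so the equilibrium is in mixed strategies.
Let General X play A with probability p. General Y is indifferent when 5p + 6(1−p) = 18p, giving p = 6/19.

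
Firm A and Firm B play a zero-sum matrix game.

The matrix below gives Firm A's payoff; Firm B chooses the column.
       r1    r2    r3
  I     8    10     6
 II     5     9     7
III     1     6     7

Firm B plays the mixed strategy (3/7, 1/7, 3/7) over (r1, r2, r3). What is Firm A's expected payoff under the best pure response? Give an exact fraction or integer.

I: (8)·(3/7) + (10)·(1/7) + (6)·(3/7) = 52/7.
II: (5)·(3/7) + (9)·(1/7) + (7)·(3/7) = 45/7.
III: (1)·(3/7) + (6)·(1/7) + (7)·(3/7) = 30/7.
The best pure response is I with expected payoff 52/7.

52/7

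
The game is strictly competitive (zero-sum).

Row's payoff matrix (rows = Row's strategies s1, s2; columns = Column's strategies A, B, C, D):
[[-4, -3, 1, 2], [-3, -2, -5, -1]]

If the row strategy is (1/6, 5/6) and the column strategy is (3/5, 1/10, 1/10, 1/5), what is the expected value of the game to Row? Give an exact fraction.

Against (3/5, 1/10, 1/10, 1/5), each row's expected payoff is s1: -11/5; s2: -27/10.
Taking the (1/6, 5/6)-weighted average: (1/6)·(-11/5) + (5/6)·(-27/10) = -157/60.

-157/60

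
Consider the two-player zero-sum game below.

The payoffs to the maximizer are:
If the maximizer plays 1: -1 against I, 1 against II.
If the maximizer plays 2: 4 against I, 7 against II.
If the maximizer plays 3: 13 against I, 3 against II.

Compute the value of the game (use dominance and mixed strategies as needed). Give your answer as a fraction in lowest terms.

79/13

Row 1 is strictly dominated by row 2, so the maximizer never plays it.
The remaining 2×2 game on (2, 3) × (I, II) has no saddle point. Let the maximizer play 2 with probability p; indifference gives 4p + 13(1−p) = 7p + 3(1−p), so p = 10/13.
Similarly the minimizer's optimal q on I is 4/13, and the value is 4·(4/13) + (7)·(9/13) = 79/13.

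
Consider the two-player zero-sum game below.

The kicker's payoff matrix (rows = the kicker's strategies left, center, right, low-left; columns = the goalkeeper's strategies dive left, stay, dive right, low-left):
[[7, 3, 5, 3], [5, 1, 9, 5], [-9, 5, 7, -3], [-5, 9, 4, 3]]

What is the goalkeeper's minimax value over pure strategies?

5

The worst case (largest entry) in each column is dive left: 7, stay: 9, dive right: 9, low-left: 5.
The best (smallest) of these is 5.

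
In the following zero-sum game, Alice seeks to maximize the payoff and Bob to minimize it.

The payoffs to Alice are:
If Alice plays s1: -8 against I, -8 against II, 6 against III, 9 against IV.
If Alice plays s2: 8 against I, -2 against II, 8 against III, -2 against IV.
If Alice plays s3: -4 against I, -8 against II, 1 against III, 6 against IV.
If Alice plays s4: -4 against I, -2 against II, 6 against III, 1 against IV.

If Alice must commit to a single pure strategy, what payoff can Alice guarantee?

-2

The worst-case payoff for each row is s1: -8, s2: -2, s3: -8, s4: -4.
The best of these is -2.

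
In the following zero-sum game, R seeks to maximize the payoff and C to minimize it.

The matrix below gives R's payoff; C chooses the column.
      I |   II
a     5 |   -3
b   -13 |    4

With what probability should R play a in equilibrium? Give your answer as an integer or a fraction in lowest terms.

17/25

Row minima are -3 and -13, so R's maximin is -3; column maxima are 5 and 4, so C's minimax is 4. These differ, so the equilibrium is in mixed strategies.
Let R play a with probability p. C is indifferent when 5p − 13(1−p) = −3p + 4(1−p), giving p = 17/25.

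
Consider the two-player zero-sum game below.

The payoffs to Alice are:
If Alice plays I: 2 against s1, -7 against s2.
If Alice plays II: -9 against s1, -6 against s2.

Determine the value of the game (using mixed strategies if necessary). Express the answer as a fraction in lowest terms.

-25/4

Row minima are -7 and -9, so Alice's maximin is -7; column maxima are 2 and -6, so Bob's minimax is -6. These differ, so the equilibrium is in mixed strategies.
Let Alice play I with probability p. Bob is indifferent when 2p − 9(1−p) = −7p − 6(1−p), giving p = 1/4.
Let Bob play s1 with probability q. Alice is indifferent when 2q − 7(1−q) = −9q − 6(1−q), giving q = 1/12.
The value is 2·(1/12) + (-7)·(11/12) = -25/4.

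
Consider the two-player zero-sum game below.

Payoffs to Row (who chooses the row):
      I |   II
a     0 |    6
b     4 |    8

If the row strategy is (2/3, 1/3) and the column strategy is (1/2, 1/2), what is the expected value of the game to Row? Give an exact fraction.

Against (1/2, 1/2), each row's expected payoff is a: 3; b: 6.
Taking the (2/3, 1/3)-weighted average: (2/3)·(3) + (1/3)·(6) = 4.

4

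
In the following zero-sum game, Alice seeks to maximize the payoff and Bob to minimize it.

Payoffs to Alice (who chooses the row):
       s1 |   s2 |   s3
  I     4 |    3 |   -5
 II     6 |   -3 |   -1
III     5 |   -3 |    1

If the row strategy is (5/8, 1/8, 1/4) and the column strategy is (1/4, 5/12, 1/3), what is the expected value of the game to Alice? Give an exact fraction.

7/16

Against (1/4, 5/12, 1/3), each row's expected payoff is I: 7/12; II: -1/12; III: 1/3.
Taking the (5/8, 1/8, 1/4)-weighted average: (5/8)·(7/12) + (1/8)·(-1/12) + (1/4)·(1/3) = 7/16.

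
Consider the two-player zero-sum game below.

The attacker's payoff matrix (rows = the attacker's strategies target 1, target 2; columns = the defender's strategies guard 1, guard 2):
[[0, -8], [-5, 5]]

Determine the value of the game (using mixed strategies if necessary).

Row minima are -8 and -5, so the attacker's maximin is -5; column maxima are 0 and 5, so the defender's minimax is 0. These differ, so the equilibrium is in mixed strategies.
Let the attacker play target 1 with probability p. The defender is indifferent when −5(1−p) = −8p + 5(1−p), giving p = 5/9.
Let the defender play guard 1 with probability q. The attacker is indifferent when −8(1−q) = −5q + 5(1−q), giving q = 13/18.
The value is 0·(13/18) + (-8)·(5/18) = -20/9.

-20/9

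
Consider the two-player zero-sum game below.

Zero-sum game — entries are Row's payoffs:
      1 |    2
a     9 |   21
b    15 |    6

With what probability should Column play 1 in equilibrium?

5/7

Row minima are 9 and 6, so Row's maximin is 9; column maxima are 15 and 21, so Column's minimax is 15. These differ, so the equilibrium is in mixed strategies.
Let Column play 1 with probability q. Row is indifferent when 9q + 21(1−q) = 15q + 6(1−q), giving q = 5/7.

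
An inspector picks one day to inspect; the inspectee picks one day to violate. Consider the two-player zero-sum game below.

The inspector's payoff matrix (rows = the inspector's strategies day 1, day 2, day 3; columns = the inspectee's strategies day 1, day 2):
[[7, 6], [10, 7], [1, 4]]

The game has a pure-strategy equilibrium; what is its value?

7

Row minima: 6, 7, 1 → the inspector's maximin is 7.
Column maxima: 10, 7 → the inspectee's minimax is 7.
They coincide at (day 2, day 2), so the value is 7.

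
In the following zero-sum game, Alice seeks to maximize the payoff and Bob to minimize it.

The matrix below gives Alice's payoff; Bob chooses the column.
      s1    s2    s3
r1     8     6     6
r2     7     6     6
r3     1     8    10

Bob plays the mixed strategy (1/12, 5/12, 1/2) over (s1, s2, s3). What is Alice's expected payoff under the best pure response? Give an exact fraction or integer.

101/12

r1: (8)·(1/12) + (6)·(5/12) + (6)·(1/2) = 37/6.
r2: (7)·(1/12) + (6)·(5/12) + (6)·(1/2) = 73/12.
r3: (1)·(1/12) + (8)·(5/12) + (10)·(1/2) = 101/12.
The best pure response is r3 with expected payoff 101/12.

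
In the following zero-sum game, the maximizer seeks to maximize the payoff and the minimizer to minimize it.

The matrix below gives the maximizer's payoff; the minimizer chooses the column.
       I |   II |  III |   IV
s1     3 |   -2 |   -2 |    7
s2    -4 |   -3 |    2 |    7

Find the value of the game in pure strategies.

Row minima: -2, -4 → the maximizer's maximin is -2.
Column maxima: 3, -2, 2, 7 → the minimizer's minimax is -2.
They coincide at (s1, II), so the value is -2.

-2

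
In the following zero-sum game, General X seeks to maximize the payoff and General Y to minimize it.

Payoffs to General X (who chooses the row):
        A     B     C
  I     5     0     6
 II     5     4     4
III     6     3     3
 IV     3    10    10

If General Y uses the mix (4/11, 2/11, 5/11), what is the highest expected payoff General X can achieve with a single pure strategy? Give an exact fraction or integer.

82/11

I: (5)·(4/11) + (0)·(2/11) + (6)·(5/11) = 50/11.
II: (5)·(4/11) + (4)·(2/11) + (4)·(5/11) = 48/11.
III: (6)·(4/11) + (3)·(2/11) + (3)·(5/11) = 45/11.
IV: (3)·(4/11) + (10)·(2/11) + (10)·(5/11) = 82/11.
The best pure response is IV with expected payoff 82/11.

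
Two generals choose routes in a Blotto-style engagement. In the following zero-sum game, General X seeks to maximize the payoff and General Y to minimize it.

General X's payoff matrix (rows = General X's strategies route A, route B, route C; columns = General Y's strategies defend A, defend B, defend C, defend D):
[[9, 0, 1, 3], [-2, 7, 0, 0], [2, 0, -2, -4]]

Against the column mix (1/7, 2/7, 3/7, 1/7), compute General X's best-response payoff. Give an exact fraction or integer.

route A: (9)·(1/7) + (0)·(2/7) + (1)·(3/7) + (3)·(1/7) = 15/7.
route B: (-2)·(1/7) + (7)·(2/7) + (0)·(3/7) + (0)·(1/7) = 12/7.
route C: (2)·(1/7) + (0)·(2/7) + (-2)·(3/7) + (-4)·(1/7) = -8/7.
The best pure response is route A with expected payoff 15/7.

15/7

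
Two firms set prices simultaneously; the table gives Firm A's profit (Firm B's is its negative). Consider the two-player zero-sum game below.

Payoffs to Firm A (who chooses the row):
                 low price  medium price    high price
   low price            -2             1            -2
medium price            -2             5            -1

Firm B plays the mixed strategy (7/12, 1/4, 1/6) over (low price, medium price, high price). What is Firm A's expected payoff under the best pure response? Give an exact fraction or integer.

low price: (-2)·(7/12) + (1)·(1/4) + (-2)·(1/6) = -5/4.
medium price: (-2)·(7/12) + (5)·(1/4) + (-1)·(1/6) = -1/12.
The best pure response is medium price with expected payoff -1/12.

-1/12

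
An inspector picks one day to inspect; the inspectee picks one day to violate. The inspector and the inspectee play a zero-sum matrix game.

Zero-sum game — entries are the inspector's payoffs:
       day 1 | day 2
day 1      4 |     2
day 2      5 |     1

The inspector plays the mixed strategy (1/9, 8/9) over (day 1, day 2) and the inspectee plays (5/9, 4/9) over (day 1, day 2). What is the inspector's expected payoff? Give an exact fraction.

260/81

Against (5/9, 4/9), each row's expected payoff is day 1: 28/9; day 2: 29/9.
Taking the (1/9, 8/9)-weighted average: (1/9)·(28/9) + (8/9)·(29/9) = 260/81.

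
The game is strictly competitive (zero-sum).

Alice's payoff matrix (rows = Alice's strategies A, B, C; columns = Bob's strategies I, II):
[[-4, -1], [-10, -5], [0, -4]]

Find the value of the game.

Row B is strictly dominated by row A, so Alice never plays it.
The remaining 2×2 game on (A, C) × (I, II) has no saddle point. Let Alice play A with probability p; indifference gives −4p = −p − 4(1−p), so p = 4/7.
Similarly Bob's optimal q on I is 3/7, and the value is -4·(3/7) + (-1)·(4/7) = -16/7.

-16/7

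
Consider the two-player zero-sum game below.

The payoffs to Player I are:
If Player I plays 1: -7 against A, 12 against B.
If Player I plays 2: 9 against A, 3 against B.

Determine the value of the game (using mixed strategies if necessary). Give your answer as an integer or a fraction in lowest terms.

Row minima are -7 and 3, so Player I's maximin is 3; column maxima are 9 and 12, so Player II's minimax is 9. These differ, so the equilibrium is in mixed strategies.
Let Player I play 1 with probability p. Player II is indifferent when −7p + 9(1−p) = 12p + 3(1−p), giving p = 6/25.
Let Player II play A with probability q. Player I is indifferent when −7q + 12(1−q) = 9q + 3(1−q), giving q = 9/25.
The value is -7·(9/25) + (12)·(16/25) = 129/25.

129/25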